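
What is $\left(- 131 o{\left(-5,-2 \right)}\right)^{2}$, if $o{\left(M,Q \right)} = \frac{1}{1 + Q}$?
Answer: $17161$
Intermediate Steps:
$\left(- 131 o{\left(-5,-2 \right)}\right)^{2} = \left(- \frac{131}{1 - 2}\right)^{2} = \left(- \frac{131}{-1}\right)^{2} = \left(\left(-131\right) \left(-1\right)\right)^{2} = 131^{2} = 17161$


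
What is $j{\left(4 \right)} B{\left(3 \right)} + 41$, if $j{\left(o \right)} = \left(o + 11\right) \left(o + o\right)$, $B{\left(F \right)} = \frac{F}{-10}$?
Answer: $5$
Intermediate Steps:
$B{\left(F \right)} = - \frac{F}{10}$ ($B{\left(F \right)} = F \left(- \frac{1}{10}\right) = - \frac{F}{10}$)
$j{\left(o \right)} = 2 o \left(11 + o\right)$ ($j{\left(o \right)} = \left(11 + o\right) 2 o = 2 o \left(11 + o\right)$)
$j{\left(4 \right)} B{\left(3 \right)} + 41 = 2 \cdot 4 \left(11 + 4\right) \left(\left(- \frac{1}{10}\right) 3\right) + 41 = 2 \cdot 4 \cdot 15 \left(- \frac{3}{10}\right) + 41 = 120 \left(- \frac{3}{10}\right) + 41 = -36 + 41 = 5$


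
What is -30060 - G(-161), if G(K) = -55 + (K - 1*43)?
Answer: -29801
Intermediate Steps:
G(K) = -98 + K (G(K) = -55 + (K - 43) = -55 + (-43 + K) = -98 + K)
-30060 - G(-161) = -30060 - (-98 - 161) = -30060 - 1*(-259) = -30060 + 259 = -29801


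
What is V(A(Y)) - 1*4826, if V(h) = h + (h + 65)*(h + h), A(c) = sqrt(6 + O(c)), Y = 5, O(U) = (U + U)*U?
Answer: -4714 + 262*sqrt(14) ≈ -3733.7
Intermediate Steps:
O(U) = 2*U**2 (O(U) = (2*U)*U = 2*U**2)
A(c) = sqrt(6 + 2*c**2)
V(h) = h + 2*h*(65 + h) (V(h) = h + (65 + h)*(2*h) = h + 2*h*(65 + h))
V(A(Y)) - 1*4826 = sqrt(6 + 2*5**2)*(131 + 2*sqrt(6 + 2*5**2)) - 1*4826 = sqrt(6 + 2*25)*(131 + 2*sqrt(6 + 2*25)) - 4826 = sqrt(6 + 50)*(131 + 2*sqrt(6 + 50)) - 4826 = sqrt(56)*(131 + 2*sqrt(56)) - 4826 = (2*sqrt(14))*(131 + 2*(2*sqrt(14))) - 4826 = (2*sqrt(14))*(131 + 4*sqrt(14)) - 4826 = 2*sqrt(14)*(131 + 4*sqrt(14)) - 4826 = -4826 + 2*sqrt(14)*(131 + 4*sqrt(14))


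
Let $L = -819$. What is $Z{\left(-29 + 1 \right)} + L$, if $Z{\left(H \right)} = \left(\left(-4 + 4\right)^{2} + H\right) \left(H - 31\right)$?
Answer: $833$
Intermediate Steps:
$Z{\left(H \right)} = H \left(-31 + H\right)$ ($Z{\left(H \right)} = \left(0^{2} + H\right) \left(-31 + H\right) = \left(0 + H\right) \left(-31 + H\right) = H \left(-31 + H\right)$)
$Z{\left(-29 + 1 \right)} + L = \left(-29 + 1\right) \left(-31 + \left(-29 + 1\right)\right) - 819 = - 28 \left(-31 - 28\right) - 819 = \left(-28\right) \left(-59\right) - 819 = 1652 - 819 = 833$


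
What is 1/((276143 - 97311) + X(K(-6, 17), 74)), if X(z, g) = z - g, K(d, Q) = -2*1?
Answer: 1/178756 ≈ 5.5942e-6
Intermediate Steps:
K(d, Q) = -2
1/((276143 - 97311) + X(K(-6, 17), 74)) = 1/((276143 - 97311) + (-2 - 1*74)) = 1/(178832 + (-2 - 74)) = 1/(178832 - 76) = 1/178756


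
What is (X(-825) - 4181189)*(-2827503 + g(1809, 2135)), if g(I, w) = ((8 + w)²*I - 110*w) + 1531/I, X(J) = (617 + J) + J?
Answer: -20943399961496930302/603 ≈ -3.4732e+16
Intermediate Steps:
X(J) = 617 + 2*J
g(I, w) = -110*w + 1531/I + I*(8 + w)² (g(I, w) = (I*(8 + w)² - 110*w) + 1531/I = (-110*w + I*(8 + w)²) + 1531/I = -110*w + 1531/I + I*(8 + w)²)
(X(-825) - 4181189)*(-2827503 + g(1809, 2135)) = ((617 + 2*(-825)) - 4181189)*(-2827503 + (-110*2135 + 1531/1809 + 1809*(8 + 2135)²)) = ((617 - 1650) - 4181189)*(-2827503 + (-234850 + 1531*(1/1809) + 1809*2143²)) = (-1033 - 4181189)*(-2827503 + (-234850 + 1531/1809 + 1809*4592449)) = -4182222*(-2827503 + (-234850 + 1531/1809 + 8307740241)) = -4182222*(-2827503 + 15028277253850/1809) = -4182222*15023162300923/1809 = -20943399961496930302/603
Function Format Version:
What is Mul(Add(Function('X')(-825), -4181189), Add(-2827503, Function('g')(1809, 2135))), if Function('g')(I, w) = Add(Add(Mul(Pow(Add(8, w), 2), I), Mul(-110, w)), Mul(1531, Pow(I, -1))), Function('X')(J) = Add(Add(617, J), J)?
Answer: Rational(-20943399961496930302, 603) ≈ -3.4732e+16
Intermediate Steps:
Function('X')(J) = Add(617, Mul(2, J))
Function('g')(I, w) = Add(Mul(-110, w), Mul(1531, Pow(I, -1)), Mul(I, Pow(Add(8, w), 2))) (Function('g')(I, w) = Add(Add(Mul(I, Pow(Add(8, w), 2)), Mul(-110, w)), Mul(1531, Pow(I, -1))) = Add(Add(Mul(-110, w), Mul(I, Pow(Add(8, w), 2))), Mul(1531, Pow(I, -1))) = Add(Mul(-110, w), Mul(1531, Pow(I, -1)), Mul(I, Pow(Add(8, w), 2))))
Mul(Add(Function('X')(-825), -4181189), Add(-2827503, Function('g')(1809, 2135))) = Mul(Add(Add(617, Mul(2, -825)), -4181189), Add(-2827503, Add(Mul(-110, 2135), Mul(1531, Pow(1809, -1)), Mul(1809, Pow(Add(8, 2135), 2))))) = Mul(Add(Add(617, -1650), -4181189), Add(-2827503, Add(-234850, Mul(1531, Rational(1, 1809)), Mul(1809, Pow(2143, 2))))) = Mul(Add(-1033, -4181189), Add(-2827503, Add(-234850, Rational(1531, 1809), Mul(1809, 4592449)))) = Mul(-4182222, Add(-2827503, Add(-234850, Rational(1531, 1809), 8307740241))) = Mul(-4182222, Add(-2827503, Rational(15028277253850, 1809))) = Mul(-4182222, Rational(15023162300923, 1809)) = Rational(-20943399961496930302, 603)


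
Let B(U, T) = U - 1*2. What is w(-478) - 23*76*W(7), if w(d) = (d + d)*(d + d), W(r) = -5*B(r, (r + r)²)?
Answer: 957636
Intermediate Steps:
B(U, T) = -2 + U (B(U, T) = U - 2 = -2 + U)
W(r) = 10 - 5*r (W(r) = -5*(-2 + r) = 10 - 5*r)
w(d) = 4*d² (w(d) = (2*d)*(2*d) = 4*d²)
w(-478) - 23*76*W(7) = 4*(-478)² - 23*76*(10 - 5*7) = 4*228484 - 1748*(10 - 35) = 913936 - 1748*(-25) = 913936 - 1*(-43700) = 913936 + 43700 = 957636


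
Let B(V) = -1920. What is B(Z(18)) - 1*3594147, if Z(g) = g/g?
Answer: -3596067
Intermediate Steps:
Z(g) = 1
B(Z(18)) - 1*3594147 = -1920 - 1*3594147 = -1920 - 3594147 = -3596067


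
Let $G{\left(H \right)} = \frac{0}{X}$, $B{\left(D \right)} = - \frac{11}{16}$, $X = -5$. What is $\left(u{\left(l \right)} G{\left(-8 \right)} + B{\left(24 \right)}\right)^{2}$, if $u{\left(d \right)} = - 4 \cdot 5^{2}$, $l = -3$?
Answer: $\frac{121}{256} \approx 0.47266$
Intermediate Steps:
$u{\left(d \right)} = -100$ ($u{\left(d \right)} = \left(-4\right) 25 = -100$)
$B{\left(D \right)} = - \frac{11}{16}$ ($B{\left(D \right)} = \left(-11\right) \frac{1}{16} = - \frac{11}{16}$)
$G{\left(H \right)} = 0$ ($G{\left(H \right)} = \frac{0}{-5} = 0 \left(- \frac{1}{5}\right) = 0$)
$\left(u{\left(l \right)} G{\left(-8 \right)} + B{\left(24 \right)}\right)^{2} = \left(\left(-100\right) 0 - \frac{11}{16}\right)^{2} = \left(0 - \frac{11}{16}\right)^{2} = \left(- \frac{11}{16}\right)^{2} = \frac{121}{256}$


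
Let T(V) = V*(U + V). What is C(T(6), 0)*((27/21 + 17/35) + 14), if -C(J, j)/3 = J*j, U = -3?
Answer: 0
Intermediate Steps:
T(V) = V*(-3 + V)
C(J, j) = -3*J*j
C(T(6), 0)*((27/21 + 17/35) + 14) = (-3*6*(-3 + 6)*0)*((27/21 + 17/35) + 14) = (-3*6*3*0)*((27*(1/21) + 17*(1/35)) + 14) = (-3*18*0)*((9/7 + 17/35) + 14) = 0*(62/35 + 14) = 0*(552/35) = 0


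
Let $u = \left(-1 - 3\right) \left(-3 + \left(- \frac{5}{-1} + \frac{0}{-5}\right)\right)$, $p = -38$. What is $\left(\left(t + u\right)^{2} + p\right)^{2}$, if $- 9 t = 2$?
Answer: $\frac{5750404}{6561} \approx 876.45$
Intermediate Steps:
$t = - \frac{2}{9}$ ($t = \left(- \frac{1}{9}\right) 2 = - \frac{2}{9} \approx -0.22222$)
$u = -8$ ($u = - 4 \left(-3 + \left(\left(-5\right) \left(-1\right) + 0 \left(- \frac{1}{5}\right)\right)\right) = - 4 \left(-3 + \left(5 + 0\right)\right) = - 4 \left(-3 + 5\right) = \left(-4\right) 2 = -8$)
$\left(\left(t + u\right)^{2} + p\right)^{2} = \left(\left(- \frac{2}{9} - 8\right)^{2} - 38\right)^{2} = \left(\left(- \frac{74}{9}\right)^{2} - 38\right)^{2} = \left(\frac{5476}{81} - 38\right)^{2} = \left(\frac{2398}{81}\right)^{2} = \frac{5750404}{6561}$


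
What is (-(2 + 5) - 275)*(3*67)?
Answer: -56682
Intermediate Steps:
(-(2 + 5) - 275)*(3*67) = (-1*7 - 275)*201 = (-7 - 275)*201 = -282*201 = -56682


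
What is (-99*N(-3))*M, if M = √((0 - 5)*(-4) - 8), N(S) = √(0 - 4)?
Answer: -396*I*√3 ≈ -685.89*I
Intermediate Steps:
N(S) = 2*I (N(S) = √(-4) = 2*I)
M = 2*√3 (M = √(-5*(-4) - 8) = √(20 - 8) = √12 = 2*√3 ≈ 3.4641)
(-99*N(-3))*M = (-198*I)*(2*√3) = -396*I*√3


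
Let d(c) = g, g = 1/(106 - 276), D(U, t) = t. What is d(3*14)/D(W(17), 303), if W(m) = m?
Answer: -1/51510 ≈ -1.9414e-5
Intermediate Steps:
g = -1/170 (g = 1/(-170) = -1/170 ≈ -0.0058824)
d(c) = -1/170
d(3*14)/D(W(17), 303) = -1/170/303 = -1/170*1/303 = -1/51510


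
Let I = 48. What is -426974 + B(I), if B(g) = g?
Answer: -426926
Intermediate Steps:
-426974 + B(I) = -426974 + 48 = -426926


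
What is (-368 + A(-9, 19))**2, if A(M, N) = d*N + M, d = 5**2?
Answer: 9604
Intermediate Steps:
d = 25
A(M, N) = M + 25*N (A(M, N) = 25*N + M = M + 25*N)
(-368 + A(-9, 19))**2 = (-368 + (-9 + 25*19))**2 = (-368 + (-9 + 475))**2 = (-368 + 466)**2 = 98**2 = 9604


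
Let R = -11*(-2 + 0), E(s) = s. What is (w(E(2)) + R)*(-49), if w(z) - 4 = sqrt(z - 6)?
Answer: -1274 - 98*I ≈ -1274.0 - 98.0*I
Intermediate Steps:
w(z) = 4 + sqrt(-6 + z) (w(z) = 4 + sqrt(z - 6) = 4 + sqrt(-6 + z))
R = 22 (R = -11*(-2) = 22)
(w(E(2)) + R)*(-49) = ((4 + sqrt(-6 + 2)) + 22)*(-49) = ((4 + sqrt(-4)) + 22)*(-49) = ((4 + 2*I) + 22)*(-49) = (26 + 2*I)*(-49) = -1274 - 98*I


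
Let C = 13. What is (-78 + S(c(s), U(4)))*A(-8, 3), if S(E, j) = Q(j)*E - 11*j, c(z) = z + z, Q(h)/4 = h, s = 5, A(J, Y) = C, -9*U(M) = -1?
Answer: -8749/9 ≈ -972.11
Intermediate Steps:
U(M) = ⅑ (U(M) = -⅑*(-1) = ⅑)
A(J, Y) = 13
Q(h) = 4*h
c(z) = 2*z
S(E, j) = -11*j + 4*E*j (S(E, j) = (4*j)*E - 11*j = 4*E*j - 11*j = -11*j + 4*E*j)
(-78 + S(c(s), U(4)))*A(-8, 3) = (-78 + (-11 + 4*(2*5))/9)*13 = (-78 + (-11 + 4*10)/9)*13 = (-78 + (-11 + 40)/9)*13 = (-78 + (⅑)*29)*13 = (-78 + 29/9)*13 = -673/9*13 = -8749/9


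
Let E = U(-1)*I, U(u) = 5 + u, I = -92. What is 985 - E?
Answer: 1353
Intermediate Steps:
E = -368 (E = (5 - 1)*(-92) = 4*(-92) = -368)
985 - E = 985 - 1*(-368) = 985 + 368 = 1353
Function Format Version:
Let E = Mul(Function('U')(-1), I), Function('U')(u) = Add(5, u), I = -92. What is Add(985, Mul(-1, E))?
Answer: 1353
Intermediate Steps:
E = -368 (E = Mul(Add(5, -1), -92) = Mul(4, -92) = -368)
Add(985, Mul(-1, E)) = Add(985, Mul(-1, -368)) = Add(985, 368) = 1353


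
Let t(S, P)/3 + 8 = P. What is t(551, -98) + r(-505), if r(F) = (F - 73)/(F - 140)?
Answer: -204532/645 ≈ -317.10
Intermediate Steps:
t(S, P) = -24 + 3*P
r(F) = (-73 + F)/(-140 + F)
t(551, -98) + r(-505) = (-24 + 3*(-98)) + (-73 - 505)/(-140 - 505) = (-24 - 294) - 578/(-645) = -318 - 1/645*(-578) = -318 + 578/645 = -204532/645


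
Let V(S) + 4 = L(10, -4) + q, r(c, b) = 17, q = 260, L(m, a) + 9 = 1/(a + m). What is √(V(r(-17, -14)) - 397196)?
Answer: I*√14290158/6 ≈ 630.04*I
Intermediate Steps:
L(m, a) = -9 + 1/(a + m)
V(S) = 1483/6 (V(S) = -4 + ((1 - 9*(-4) - 9*10)/(-4 + 10) + 260) = -4 + ((1 + 36 - 90)/6 + 260) = -4 + ((⅙)*(-53) + 260) = -4 + (-53/6 + 260) = -4 + 1507/6 = 1483/6)
√(V(r(-17, -14)) - 397196) = √(1483/6 - 397196) = √(-2381693/6) = I*√14290158/6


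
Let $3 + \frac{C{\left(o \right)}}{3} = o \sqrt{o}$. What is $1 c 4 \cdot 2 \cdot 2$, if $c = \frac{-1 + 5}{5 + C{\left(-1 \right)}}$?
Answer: $- \frac{256}{25} + \frac{192 i}{25} \approx -10.24 + 7.68 i$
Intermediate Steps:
$C{\left(o \right)} = -9 + 3 o^{\frac{3}{2}}$ ($C{\left(o \right)} = -9 + 3 o \sqrt{o} = -9 + 3 o^{\frac{3}{2}}$)
$c = \frac{4 \left(-4 + 3 i\right)}{25}$ ($c = \frac{-1 + 5}{5 - \left(9 - 3 \left(-1\right)^{\frac{3}{2}}\right)} = \frac{4}{5 - \left(9 - 3 \left(- i\right)\right)} = \frac{4}{5 - \left(9 + 3 i\right)} = \frac{4}{-4 - 3 i} = 4 \frac{-4 + 3 i}{25} = \frac{4 \left(-4 + 3 i\right)}{25} \approx -0.64 + 0.48 i$)
$1 c 4 \cdot 2 \cdot 2 = 1 \left(- \frac{16}{25} + \frac{12 i}{25}\right) 4 \cdot 2 \cdot 2 = \left(- \frac{16}{25} + \frac{12 i}{25}\right) 8 \cdot 2 = \left(- \frac{16}{25} + \frac{12 i}{25}\right) 16 = - \frac{256}{25} + \frac{192 i}{25}$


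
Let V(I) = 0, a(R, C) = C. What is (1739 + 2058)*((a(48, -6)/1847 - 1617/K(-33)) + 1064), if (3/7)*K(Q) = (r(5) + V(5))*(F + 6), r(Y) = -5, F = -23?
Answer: 629399069603/156995 ≈ 4.0090e+6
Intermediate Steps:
K(Q) = 595/3 (K(Q) = 7*((-5 + 0)*(-23 + 6))/3 = 7*(-5*(-17))/3 = (7/3)*85 = 595/3)
(1739 + 2058)*((a(48, -6)/1847 - 1617/K(-33)) + 1064) = (1739 + 2058)*((-6/1847 - 1617/595/3) + 1064) = 3797*((-6*1/1847 - 1617*3/595) + 1064) = 3797*((-6/1847 - 693/85) + 1064) = 3797*(-1280481/156995 + 1064) = 3797*(165762199/156995) = 629399069603/156995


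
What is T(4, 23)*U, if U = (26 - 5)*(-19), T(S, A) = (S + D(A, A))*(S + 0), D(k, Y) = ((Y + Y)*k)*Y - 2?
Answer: -38840256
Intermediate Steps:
D(k, Y) = -2 + 2*k*Y² (D(k, Y) = ((2*Y)*k)*Y - 2 = (2*Y*k)*Y - 2 = 2*k*Y² - 2 = -2 + 2*k*Y²)
T(S, A) = S*(-2 + S + 2*A³) (T(S, A) = (S + (-2 + 2*A*A²))*(S + 0) = (S + (-2 + 2*A³))*S = (-2 + S + 2*A³)*S = S*(-2 + S + 2*A³))
U = -399 (U = 21*(-19) = -399)
T(4, 23)*U = (4*(-2 + 4 + 2*23³))*(-399) = (4*(-2 + 4 + 2*12167))*(-399) = (4*(-2 + 4 + 24334))*(-399) = (4*24336)*(-399) = 97344*(-399) = -38840256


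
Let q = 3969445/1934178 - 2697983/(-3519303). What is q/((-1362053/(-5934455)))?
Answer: 12652297003086535455/1030159795695924278 ≈ 12.282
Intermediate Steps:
q = 2132006562201/756328715326 (q = 3969445*(1/1934178) - 2697983*(-1/3519303) = 3969445/1934178 + 2697983/3519303 = 2132006562201/756328715326 ≈ 2.8189)
q/((-1362053/(-5934455))) = 2132006562201/(756328715326*((-1362053/(-5934455)))) = 2132006562201/(756328715326*((-1362053*(-1/5934455)))) = 2132006562201/(756328715326*(1362053/5934455)) = (2132006562201/756328715326)*(5934455/1362053) = 12652297003086535455/1030159795695924278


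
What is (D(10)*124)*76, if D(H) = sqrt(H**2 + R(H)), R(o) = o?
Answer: 9424*sqrt(110) ≈ 98840.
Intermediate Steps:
D(H) = sqrt(H + H**2) (D(H) = sqrt(H**2 + H) = sqrt(H + H**2))
(D(10)*124)*76 = (sqrt(10*(1 + 10))*124)*76 = (sqrt(10*11)*124)*76 = (sqrt(110)*124)*76 = (124*sqrt(110))*76 = 9424*sqrt(110)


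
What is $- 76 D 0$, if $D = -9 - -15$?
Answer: $0$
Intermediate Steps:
$D = 6$ ($D = -9 + 15 = 6$)
$- 76 D 0 = \left(-76\right) 6 \cdot 0 = \left(-456\right) 0 = 0$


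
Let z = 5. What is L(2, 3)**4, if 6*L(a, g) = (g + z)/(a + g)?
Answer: 256/50625 ≈ 0.0050568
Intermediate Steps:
L(a, g) = (5 + g)/(6*(a + g)) (L(a, g) = ((g + 5)/(a + g))/6 = ((5 + g)/(a + g))/6 = (5 + g)/(6*(a + g)))
L(2, 3)**4 = ((5 + 3)/(6*(2 + 3)))**4 = ((1/6)*8/5)**4 = ((1/6)*(1/5)*8)**4 = (4/15)**4 = 256/50625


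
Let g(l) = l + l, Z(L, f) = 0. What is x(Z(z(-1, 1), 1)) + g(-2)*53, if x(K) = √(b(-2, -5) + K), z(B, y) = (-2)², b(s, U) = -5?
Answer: -212 + I*√5 ≈ -212.0 + 2.2361*I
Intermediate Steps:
z(B, y) = 4
x(K) = √(-5 + K)
g(l) = 2*l
x(Z(z(-1, 1), 1)) + g(-2)*53 = √(-5 + 0) + (2*(-2))*53 = √(-5) - 4*53 = I*√5 - 212 = -212 + I*√5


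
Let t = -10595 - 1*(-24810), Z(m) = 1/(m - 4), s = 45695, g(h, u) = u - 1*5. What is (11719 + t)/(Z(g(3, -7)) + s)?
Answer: 414944/731119 ≈ 0.56755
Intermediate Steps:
g(h, u) = -5 + u (g(h, u) = u - 5 = -5 + u)
Z(m) = 1/(-4 + m)
t = 14215 (t = -10595 + 24810 = 14215)
(11719 + t)/(Z(g(3, -7)) + s) = (11719 + 14215)/(1/(-4 + (-5 - 7)) + 45695) = 25934/(1/(-4 - 12) + 45695) = 25934/(1/(-16) + 45695) = 25934/(-1/16 + 45695) = 25934/(731119/16) = 25934*(16/731119) = 414944/731119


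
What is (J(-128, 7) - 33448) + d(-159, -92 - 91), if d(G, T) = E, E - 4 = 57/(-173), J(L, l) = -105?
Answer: -5804034/173 ≈ -33549.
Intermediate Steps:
E = 635/173 (E = 4 + 57/(-173) = 4 + 57*(-1/173) = 4 - 57/173 = 635/173 ≈ 3.6705)
d(G, T) = 635/173
(J(-128, 7) - 33448) + d(-159, -92 - 91) = (-105 - 33448) + 635/173 = -33553 + 635/173 = -5804034/173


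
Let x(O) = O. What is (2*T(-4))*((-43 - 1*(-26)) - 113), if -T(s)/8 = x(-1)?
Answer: -2080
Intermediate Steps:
T(s) = 8 (T(s) = -8*(-1) = 8)
(2*T(-4))*((-43 - 1*(-26)) - 113) = (2*8)*((-43 - 1*(-26)) - 113) = 16*((-43 + 26) - 113) = 16*(-17 - 113) = 16*(-130) = -2080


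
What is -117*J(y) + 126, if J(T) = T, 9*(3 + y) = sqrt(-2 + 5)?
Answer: 477 - 13*sqrt(3) ≈ 454.48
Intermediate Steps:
y = -3 + sqrt(3)/9 (y = -3 + sqrt(-2 + 5)/9 = -3 + sqrt(3)/9 ≈ -2.8075)
-117*J(y) + 126 = -117*(-3 + sqrt(3)/9) + 126 = (351 - 13*sqrt(3)) + 126 = 477 - 13*sqrt(3)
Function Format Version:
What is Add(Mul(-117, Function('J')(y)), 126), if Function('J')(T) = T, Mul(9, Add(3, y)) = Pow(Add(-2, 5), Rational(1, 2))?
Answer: Add(477, Mul(-13, Pow(3, Rational(1, 2)))) ≈ 454.48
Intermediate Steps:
y = Add(-3, Mul(Rational(1, 9), Pow(3, Rational(1, 2)))) (y = Add(-3, Mul(Rational(1, 9), Pow(Add(-2, 5), Rational(1, 2)))) = Add(-3, Mul(Rational(1, 9), Pow(3, Rational(1, 2)))) ≈ -2.8075)
Add(Mul(-117, Function('J')(y)), 126) = Add(Mul(-117, Add(-3, Mul(Rational(1, 9), Pow(3, Rational(1, 2))))), 126) = Add(Add(351, Mul(-13, Pow(3, Rational(1, 2)))), 126) = Add(477, Mul(-13, Pow(3, Rational(1, 2))))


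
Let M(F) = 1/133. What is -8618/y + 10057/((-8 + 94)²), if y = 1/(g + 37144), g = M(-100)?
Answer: -314879067007803/983668 ≈ -3.2011e+8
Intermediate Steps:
M(F) = 1/133
g = 1/133 ≈ 0.0075188
y = 133/4940153 (y = 1/(1/133 + 37144) = 1/(4940153/133) = 133/4940153 ≈ 2.6922e-5)
-8618/y + 10057/((-8 + 94)²) = -8618/133/4940153 + 10057/((-8 + 94)²) = -8618*4940153/133 + 10057/(86²) = -42574238554/133 + 10057/7396 = -314879067007803/983668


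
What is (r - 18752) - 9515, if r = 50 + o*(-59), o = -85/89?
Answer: -2506298/89 ≈ -28161.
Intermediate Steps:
o = -85/89 (o = -85*1/89 = -85/89 ≈ -0.95506)
r = 9465/89 (r = 50 - 85/89*(-59) = 50 + 5015/89 = 9465/89 ≈ 106.35)
(r - 18752) - 9515 = (9465/89 - 18752) - 9515 = -1659463/89 - 9515 = -2506298/89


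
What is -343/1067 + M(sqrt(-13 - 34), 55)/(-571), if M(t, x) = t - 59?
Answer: -132900/609257 - I*sqrt(47)/571 ≈ -0.21813 - 0.012006*I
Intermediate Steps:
M(t, x) = -59 + t
-343/1067 + M(sqrt(-13 - 34), 55)/(-571) = -343/1067 + (-59 + sqrt(-13 - 34))/(-571) = -343*1/1067 + (-59 + sqrt(-47))*(-1/571) = -343/1067 + (-59 + I*sqrt(47))*(-1/571) = -343/1067 + (59/571 - I*sqrt(47)/571) = -132900/609257 - I*sqrt(47)/571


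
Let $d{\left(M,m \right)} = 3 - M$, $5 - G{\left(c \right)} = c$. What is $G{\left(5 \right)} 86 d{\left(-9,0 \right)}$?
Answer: $0$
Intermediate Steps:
$G{\left(c \right)} = 5 - c$
$G{\left(5 \right)} 86 d{\left(-9,0 \right)} = \left(5 - 5\right) 86 \left(3 - -9\right) = \left(5 - 5\right) 86 \left(3 + 9\right) = 0 \cdot 86 \cdot 12 = 0 \cdot 12 = 0$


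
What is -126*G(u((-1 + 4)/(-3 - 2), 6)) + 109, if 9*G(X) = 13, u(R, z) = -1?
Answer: -73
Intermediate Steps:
G(X) = 13/9 (G(X) = (⅑)*13 = 13/9)
-126*G(u((-1 + 4)/(-3 - 2), 6)) + 109 = -126*13/9 + 109 = -182 + 109 = -73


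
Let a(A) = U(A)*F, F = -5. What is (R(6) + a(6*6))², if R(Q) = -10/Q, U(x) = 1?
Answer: 400/9 ≈ 44.444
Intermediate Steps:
a(A) = -5 (a(A) = 1*(-5) = -5)
(R(6) + a(6*6))² = (-10/6 - 5)² = (-10*⅙ - 5)² = (-5/3 - 5)² = (-20/3)² = 400/9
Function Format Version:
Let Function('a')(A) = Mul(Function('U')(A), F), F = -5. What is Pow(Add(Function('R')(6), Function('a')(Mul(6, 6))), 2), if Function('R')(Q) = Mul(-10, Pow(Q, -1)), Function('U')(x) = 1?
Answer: Rational(400, 9) ≈ 44.444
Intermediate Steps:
Function('a')(A) = -5 (Function('a')(A) = Mul(1, -5) = -5)
Pow(Add(Function('R')(6), Function('a')(Mul(6, 6))), 2) = Pow(Add(Mul(-10, Pow(6, -1)), -5), 2) = Pow(Add(Mul(-10, Rational(1, 6)), -5), 2) = Pow(Add(Rational(-5, 3), -5), 2) = Pow(Rational(-20, 3), 2) = Rational(400, 9)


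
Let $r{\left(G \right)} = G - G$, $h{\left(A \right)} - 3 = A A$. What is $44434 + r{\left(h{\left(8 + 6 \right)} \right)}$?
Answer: $44434$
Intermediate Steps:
$h{\left(A \right)} = 3 + A^{2}$ ($h{\left(A \right)} = 3 + A A = 3 + A^{2}$)
$r{\left(G \right)} = 0$
$44434 + r{\left(h{\left(8 + 6 \right)} \right)} = 44434 + 0 = 44434$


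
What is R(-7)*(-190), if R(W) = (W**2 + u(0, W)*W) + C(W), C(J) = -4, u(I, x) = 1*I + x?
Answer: -17860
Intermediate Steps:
u(I, x) = I + x
R(W) = -4 + 2*W**2 (R(W) = (W**2 + (0 + W)*W) - 4 = (W**2 + W*W) - 4 = (W**2 + W**2) - 4 = 2*W**2 - 4 = -4 + 2*W**2)
R(-7)*(-190) = (-4 + 2*(-7)**2)*(-190) = (-4 + 2*49)*(-190) = (-4 + 98)*(-190) = 94*(-190) = -17860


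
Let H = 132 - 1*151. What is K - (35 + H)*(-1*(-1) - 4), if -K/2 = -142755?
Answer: 285558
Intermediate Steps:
K = 285510 (K = -2*(-142755) = 285510)
H = -19 (H = 132 - 151 = -19)
K - (35 + H)*(-1*(-1) - 4) = 285510 - (35 - 19)*(-1*(-1) - 4) = 285510 - 16*(1 - 4) = 285510 - 16*(-3) = 285510 - 1*(-48) = 285510 + 48 = 285558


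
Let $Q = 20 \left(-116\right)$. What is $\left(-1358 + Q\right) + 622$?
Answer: $-3056$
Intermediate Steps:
$Q = -2320$
$\left(-1358 + Q\right) + 622 = \left(-1358 - 2320\right) + 622 = -3678 + 622 = -3056$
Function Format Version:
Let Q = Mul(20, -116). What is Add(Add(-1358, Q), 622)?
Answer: -3056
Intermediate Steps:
Q = -2320
Add(Add(-1358, Q), 622) = Add(Add(-1358, -2320), 622) = Add(-3678, 622) = -3056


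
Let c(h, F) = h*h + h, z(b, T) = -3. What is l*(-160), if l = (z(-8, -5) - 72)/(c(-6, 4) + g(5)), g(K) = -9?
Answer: 4000/7 ≈ 571.43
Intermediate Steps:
c(h, F) = h + h² (c(h, F) = h² + h = h + h²)
l = -25/7 (l = (-3 - 72)/(-6*(1 - 6) - 9) = -75/(-6*(-5) - 9) = -75/(30 - 9) = -75/21 = -75*1/21 = -25/7 ≈ -3.5714)
l*(-160) = -25/7*(-160) = 4000/7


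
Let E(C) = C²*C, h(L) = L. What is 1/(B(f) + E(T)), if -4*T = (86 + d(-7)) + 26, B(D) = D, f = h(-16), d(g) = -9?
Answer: -64/1093751 ≈ -5.8514e-5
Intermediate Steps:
f = -16
T = -103/4 (T = -((86 - 9) + 26)/4 = -(77 + 26)/4 = -¼*103 = -103/4 ≈ -25.750)
E(C) = C³
1/(B(f) + E(T)) = 1/(-16 + (-103/4)³) = 1/(-16 - 1092727/64) = 1/(-1093751/64) = -64/1093751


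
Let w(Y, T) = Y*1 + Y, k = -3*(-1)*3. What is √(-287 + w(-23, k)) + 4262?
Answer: 4262 + 3*I*√37 ≈ 4262.0 + 18.248*I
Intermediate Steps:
k = 9 (k = 3*3 = 9)
w(Y, T) = 2*Y (w(Y, T) = Y + Y = 2*Y)
√(-287 + w(-23, k)) + 4262 = √(-287 + 2*(-23)) + 4262 = √(-287 - 46) + 4262 = √(-333) + 4262 = 3*I*√37 + 4262 = 4262 + 3*I*√37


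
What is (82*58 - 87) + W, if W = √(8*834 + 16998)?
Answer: 4669 + 3*√2630 ≈ 4822.9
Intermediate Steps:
W = 3*√2630 (W = √(6672 + 16998) = √23670 = 3*√2630 ≈ 153.85)
(82*58 - 87) + W = (82*58 - 87) + 3*√2630 = (4756 - 87) + 3*√2630 = 4669 + 3*√2630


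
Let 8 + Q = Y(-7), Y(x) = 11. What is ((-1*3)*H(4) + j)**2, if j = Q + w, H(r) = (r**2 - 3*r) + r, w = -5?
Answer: 676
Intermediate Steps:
H(r) = r**2 - 2*r
Q = 3 (Q = -8 + 11 = 3)
j = -2 (j = 3 - 5 = -2)
((-1*3)*H(4) + j)**2 = ((-1*3)*(4*(-2 + 4)) - 2)**2 = (-12*2 - 2)**2 = (-3*8 - 2)**2 = (-24 - 2)**2 = (-26)**2 = 676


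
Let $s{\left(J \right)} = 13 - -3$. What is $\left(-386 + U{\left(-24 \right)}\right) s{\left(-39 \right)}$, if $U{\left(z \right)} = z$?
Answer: $-6560$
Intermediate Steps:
$s{\left(J \right)} = 16$ ($s{\left(J \right)} = 13 + 3 = 16$)
$\left(-386 + U{\left(-24 \right)}\right) s{\left(-39 \right)} = \left(-386 - 24\right) 16 = \left(-410\right) 16 = -6560$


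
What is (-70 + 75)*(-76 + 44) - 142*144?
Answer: -20608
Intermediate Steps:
(-70 + 75)*(-76 + 44) - 142*144 = 5*(-32) - 20448 = -160 - 20448 = -20608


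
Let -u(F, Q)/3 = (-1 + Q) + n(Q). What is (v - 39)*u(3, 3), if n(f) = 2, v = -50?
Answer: 1068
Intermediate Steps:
u(F, Q) = -3 - 3*Q (u(F, Q) = -3*((-1 + Q) + 2) = -3*(1 + Q) = -3 - 3*Q)
(v - 39)*u(3, 3) = (-50 - 39)*(-3 - 3*3) = -89*(-3 - 9) = -89*(-12) = 1068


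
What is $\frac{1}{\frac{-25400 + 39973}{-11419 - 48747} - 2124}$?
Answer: $- \frac{60166}{127807157} \approx -0.00047076$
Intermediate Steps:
$\frac{1}{\frac{-25400 + 39973}{-11419 - 48747} - 2124} = \frac{1}{\frac{14573}{-60166} - 2124} = \frac{1}{14573 \left(- \frac{1}{60166}\right) - 2124} = \frac{1}{- \frac{14573}{60166} - 2124} = \frac{1}{- \frac{127807157}{60166}} = - \frac{60166}{127807157}$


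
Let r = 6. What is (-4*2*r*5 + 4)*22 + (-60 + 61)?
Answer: -5191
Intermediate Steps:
(-4*2*r*5 + 4)*22 + (-60 + 61) = (-4*2*6*5 + 4)*22 + (-60 + 61) = (-48*5 + 4)*22 + 1 = (-4*60 + 4)*22 + 1 = (-240 + 4)*22 + 1 = -236*22 + 1 = -5192 + 1 = -5191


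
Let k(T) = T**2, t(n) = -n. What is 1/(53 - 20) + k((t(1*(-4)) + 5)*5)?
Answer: 66826/33 ≈ 2025.0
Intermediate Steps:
1/(53 - 20) + k((t(1*(-4)) + 5)*5) = 1/(53 - 20) + ((-(-4) + 5)*5)**2 = 1/33 + ((-1*(-4) + 5)*5)**2 = 1/33 + ((4 + 5)*5)**2 = 1/33 + (9*5)**2 = 1/33 + 45**2 = 1/33 + 2025 = 66826/33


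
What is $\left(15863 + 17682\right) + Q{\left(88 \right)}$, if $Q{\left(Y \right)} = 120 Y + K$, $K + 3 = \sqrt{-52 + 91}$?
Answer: $44102 + \sqrt{39} \approx 44108.0$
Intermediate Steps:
$K = -3 + \sqrt{39}$ ($K = -3 + \sqrt{-52 + 91} = -3 + \sqrt{39} \approx 3.245$)
$Q{\left(Y \right)} = -3 + \sqrt{39} + 120 Y$ ($Q{\left(Y \right)} = 120 Y - \left(3 - \sqrt{39}\right) = -3 + \sqrt{39} + 120 Y$)
$\left(15863 + 17682\right) + Q{\left(88 \right)} = \left(15863 + 17682\right) + \left(-3 + \sqrt{39} + 120 \cdot 88\right) = 33545 + \left(-3 + \sqrt{39} + 10560\right) = 33545 + \left(10557 + \sqrt{39}\right) = 44102 + \sqrt{39}$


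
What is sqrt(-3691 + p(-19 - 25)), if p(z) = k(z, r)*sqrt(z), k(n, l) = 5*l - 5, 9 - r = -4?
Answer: sqrt(-3691 + 120*I*sqrt(11)) ≈ 3.2707 + 60.842*I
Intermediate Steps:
r = 13 (r = 9 - 1*(-4) = 9 + 4 = 13)
k(n, l) = -5 + 5*l
p(z) = 60*sqrt(z) (p(z) = (-5 + 5*13)*sqrt(z) = (-5 + 65)*sqrt(z) = 60*sqrt(z))
sqrt(-3691 + p(-19 - 25)) = sqrt(-3691 + 60*sqrt(-19 - 25)) = sqrt(-3691 + 60*sqrt(-44)) = sqrt(-3691 + 60*(2*I*sqrt(11))) = sqrt(-3691 + 120*I*sqrt(11))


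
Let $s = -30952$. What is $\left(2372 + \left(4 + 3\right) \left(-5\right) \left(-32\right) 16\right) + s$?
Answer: $-10660$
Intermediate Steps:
$\left(2372 + \left(4 + 3\right) \left(-5\right) \left(-32\right) 16\right) + s = \left(2372 + \left(4 + 3\right) \left(-5\right) \left(-32\right) 16\right) - 30952 = \left(2372 + 7 \left(-5\right) \left(-32\right) 16\right) - 30952 = \left(2372 + \left(-35\right) \left(-32\right) 16\right) - 30952 = \left(2372 + 1120 \cdot 16\right) - 30952 = \left(2372 + 17920\right) - 30952 = 20292 - 30952 = -10660$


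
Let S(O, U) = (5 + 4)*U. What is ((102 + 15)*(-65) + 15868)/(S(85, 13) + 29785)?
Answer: 8263/29902 ≈ 0.27634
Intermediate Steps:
S(O, U) = 9*U
((102 + 15)*(-65) + 15868)/(S(85, 13) + 29785) = ((102 + 15)*(-65) + 15868)/(9*13 + 29785) = (117*(-65) + 15868)/(117 + 29785) = (-7605 + 15868)/29902 = 8263*(1/29902) = 8263/29902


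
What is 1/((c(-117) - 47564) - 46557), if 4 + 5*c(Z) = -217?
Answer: -5/470826 ≈ -1.0620e-5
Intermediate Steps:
c(Z) = -221/5 (c(Z) = -4/5 + (1/5)*(-217) = -4/5 - 217/5 = -221/5)
1/((c(-117) - 47564) - 46557) = 1/((-221/5 - 47564) - 46557) = 1/(-238041/5 - 46557) = 1/(-470826/5) = -5/470826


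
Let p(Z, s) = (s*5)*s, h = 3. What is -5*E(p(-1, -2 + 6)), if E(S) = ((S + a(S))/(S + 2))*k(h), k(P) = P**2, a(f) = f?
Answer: -3600/41 ≈ -87.805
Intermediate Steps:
p(Z, s) = 5*s**2 (p(Z, s) = (5*s)*s = 5*s**2)
E(S) = 18*S/(2 + S) (E(S) = ((S + S)/(S + 2))*3**2 = ((2*S)/(2 + S))*9 = (2*S/(2 + S))*9 = 18*S/(2 + S))
-5*E(p(-1, -2 + 6)) = -90*5*(-2 + 6)**2/(2 + 5*(-2 + 6)**2) = -90*5*4**2/(2 + 5*4**2) = -90*5*16/(2 + 5*16) = -90*80/(2 + 80) = -90*80/82 = -5*720/41 = -3600/41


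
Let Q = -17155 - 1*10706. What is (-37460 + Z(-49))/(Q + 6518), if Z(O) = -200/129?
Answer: 4832540/2753247 ≈ 1.7552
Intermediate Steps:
Z(O) = -200/129 (Z(O) = -200*1/129 = -200/129)
Q = -27861 (Q = -17155 - 10706 = -27861)
(-37460 + Z(-49))/(Q + 6518) = (-37460 - 200/129)/(-27861 + 6518) = -4832540/129/(-21343) = -4832540/129*(-1/21343) = 4832540/2753247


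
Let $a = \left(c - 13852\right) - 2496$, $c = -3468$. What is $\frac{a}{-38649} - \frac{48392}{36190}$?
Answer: $- \frac{576580684}{699353655} \approx -0.82445$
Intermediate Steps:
$a = -19816$ ($a = \left(-3468 - 13852\right) - 2496 = -17320 - 2496 = -19816$)
$\frac{a}{-38649} - \frac{48392}{36190} = - \frac{19816}{-38649} - \frac{48392}{36190} = \left(-19816\right) \left(- \frac{1}{38649}\right) - \frac{24196}{18095} = \frac{19816}{38649} - \frac{24196}{18095} = - \frac{576580684}{699353655}$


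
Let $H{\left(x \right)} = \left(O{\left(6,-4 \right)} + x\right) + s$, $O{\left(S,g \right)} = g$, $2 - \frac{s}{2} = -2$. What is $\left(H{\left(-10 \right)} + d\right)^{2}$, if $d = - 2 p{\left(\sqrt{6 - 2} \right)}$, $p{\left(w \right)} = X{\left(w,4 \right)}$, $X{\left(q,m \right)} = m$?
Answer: $196$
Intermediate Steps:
$s = 8$ ($s = 4 - -4 = 4 + 4 = 8$)
$p{\left(w \right)} = 4$
$H{\left(x \right)} = 4 + x$ ($H{\left(x \right)} = \left(-4 + x\right) + 8 = 4 + x$)
$d = -8$ ($d = \left(-2\right) 4 = -8$)
$\left(H{\left(-10 \right)} + d\right)^{2} = \left(\left(4 - 10\right) - 8\right)^{2} = \left(-6 - 8\right)^{2} = \left(-14\right)^{2} = 196$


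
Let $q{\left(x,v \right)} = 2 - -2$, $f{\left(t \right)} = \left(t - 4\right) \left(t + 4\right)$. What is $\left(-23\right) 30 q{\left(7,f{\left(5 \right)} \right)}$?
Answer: $-2760$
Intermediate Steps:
$f{\left(t \right)} = \left(-4 + t\right) \left(4 + t\right)$
$q{\left(x,v \right)} = 4$ ($q{\left(x,v \right)} = 2 + 2 = 4$)
$\left(-23\right) 30 q{\left(7,f{\left(5 \right)} \right)} = \left(-23\right) 30 \cdot 4 = \left(-690\right) 4 = -2760$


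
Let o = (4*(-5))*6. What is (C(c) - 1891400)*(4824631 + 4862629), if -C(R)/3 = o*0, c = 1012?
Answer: -18322483564000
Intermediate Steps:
o = -120 (o = -20*6 = -120)
C(R) = 0 (C(R) = -(-360)*0 = -3*0 = 0)
(C(c) - 1891400)*(4824631 + 4862629) = (0 - 1891400)*(4824631 + 4862629) = -1891400*9687260 = -18322483564000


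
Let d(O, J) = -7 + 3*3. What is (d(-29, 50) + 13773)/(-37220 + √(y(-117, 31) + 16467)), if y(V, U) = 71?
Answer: -256352750/692655931 - 13775*√16538/1385311862 ≈ -0.37138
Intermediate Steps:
d(O, J) = 2 (d(O, J) = -7 + 9 = 2)
(d(-29, 50) + 13773)/(-37220 + √(y(-117, 31) + 16467)) = (2 + 13773)/(-37220 + √(71 + 16467)) = 13775/(-37220 + √16538)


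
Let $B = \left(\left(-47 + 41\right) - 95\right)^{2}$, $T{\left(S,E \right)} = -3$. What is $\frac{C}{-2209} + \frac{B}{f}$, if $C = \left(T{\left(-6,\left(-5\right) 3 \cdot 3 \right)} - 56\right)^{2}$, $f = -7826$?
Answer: $- \frac{49776315}{17287634} \approx -2.8793$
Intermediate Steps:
$C = 3481$ ($C = \left(-3 - 56\right)^{2} = \left(-59\right)^{2} = 3481$)
$B = 10201$ ($B = \left(-6 - 95\right)^{2} = \left(-101\right)^{2} = 10201$)
$\frac{C}{-2209} + \frac{B}{f} = \frac{3481}{-2209} + \frac{10201}{-7826} = 3481 \left(- \frac{1}{2209}\right) + 10201 \left(- \frac{1}{7826}\right) = - \frac{3481}{2209} - \frac{10201}{7826} = - \frac{49776315}{17287634}$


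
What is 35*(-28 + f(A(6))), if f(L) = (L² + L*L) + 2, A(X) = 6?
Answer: 1610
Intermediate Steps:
f(L) = 2 + 2*L² (f(L) = (L² + L²) + 2 = 2*L² + 2 = 2 + 2*L²)
35*(-28 + f(A(6))) = 35*(-28 + (2 + 2*6²)) = 35*(-28 + (2 + 2*36)) = 35*(-28 + (2 + 72)) = 35*(-28 + 74) = 35*46 = 1610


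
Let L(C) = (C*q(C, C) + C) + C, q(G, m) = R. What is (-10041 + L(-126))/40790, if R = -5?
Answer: -9663/40790 ≈ -0.23690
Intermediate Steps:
q(G, m) = -5
L(C) = -3*C (L(C) = (C*(-5) + C) + C = (-5*C + C) + C = -4*C + C = -3*C)
(-10041 + L(-126))/40790 = (-10041 - 3*(-126))/40790 = (-10041 + 378)*(1/40790) = -9663*1/40790 = -9663/40790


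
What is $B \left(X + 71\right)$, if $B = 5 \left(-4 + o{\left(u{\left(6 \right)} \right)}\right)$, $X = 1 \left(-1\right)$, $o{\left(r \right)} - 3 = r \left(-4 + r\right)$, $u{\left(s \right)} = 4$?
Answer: $-350$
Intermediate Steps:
$o{\left(r \right)} = 3 + r \left(-4 + r\right)$
$X = -1$
$B = -5$ ($B = 5 \left(-4 + \left(3 + 4^{2} - 16\right)\right) = 5 \left(-4 + \left(3 + 16 - 16\right)\right) = 5 \left(-4 + 3\right) = 5 \left(-1\right) = -5$)
$B \left(X + 71\right) = - 5 \left(-1 + 71\right) = \left(-5\right) 70 = -350$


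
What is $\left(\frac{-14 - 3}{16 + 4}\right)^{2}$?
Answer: $\frac{289}{400} \approx 0.7225$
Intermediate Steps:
$\left(\frac{-14 - 3}{16 + 4}\right)^{2} = \left(- \frac{17}{20}\right)^{2} = \frac{289}{400}$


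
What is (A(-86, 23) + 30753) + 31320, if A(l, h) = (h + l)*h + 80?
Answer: 60704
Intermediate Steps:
A(l, h) = 80 + h*(h + l) (A(l, h) = h*(h + l) + 80 = 80 + h*(h + l))
(A(-86, 23) + 30753) + 31320 = ((80 + 23² + 23*(-86)) + 30753) + 31320 = ((80 + 529 - 1978) + 30753) + 31320 = (-1369 + 30753) + 31320 = 29384 + 31320 = 60704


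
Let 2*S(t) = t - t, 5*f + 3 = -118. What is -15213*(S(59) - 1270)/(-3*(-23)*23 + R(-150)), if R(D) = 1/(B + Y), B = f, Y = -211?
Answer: 22720919760/1866307 ≈ 12174.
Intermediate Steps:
f = -121/5 (f = -⅗ + (⅕)*(-118) = -⅗ - 118/5 = -121/5 ≈ -24.200)
B = -121/5 ≈ -24.200
R(D) = -5/1176 (R(D) = 1/(-121/5 - 211) = 1/(-1176/5) = -5/1176)
S(t) = 0 (S(t) = (t - t)/2 = (½)*0 = 0)
-15213*(S(59) - 1270)/(-3*(-23)*23 + R(-150)) = -15213*(0 - 1270)/(-3*(-23)*23 - 5/1176) = -15213*(-1270/(69*23 - 5/1176)) = -15213*(-1270/(1587 - 5/1176)) = -15213/((1866307/1176)*(-1/1270)) = -15213/(-1866307/1493520) = -15213*(-1493520/1866307) = 22720919760/1866307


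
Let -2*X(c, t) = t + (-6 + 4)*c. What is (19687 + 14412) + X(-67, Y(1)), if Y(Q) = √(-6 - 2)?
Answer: 34032 - I*√2 ≈ 34032.0 - 1.4142*I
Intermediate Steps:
Y(Q) = 2*I*√2 (Y(Q) = √(-8) = 2*I*√2)
X(c, t) = c - t/2 (X(c, t) = -(t + (-6 + 4)*c)/2 = -(t - 2*c)/2 = c - t/2)
(19687 + 14412) + X(-67, Y(1)) = (19687 + 14412) + (-67 - I*√2) = 34099 + (-67 - I*√2) = 34032 - I*√2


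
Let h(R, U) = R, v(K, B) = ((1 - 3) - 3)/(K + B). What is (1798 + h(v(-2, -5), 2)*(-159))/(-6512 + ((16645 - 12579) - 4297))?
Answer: -11791/47201 ≈ -0.24980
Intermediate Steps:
v(K, B) = -5/(B + K) (v(K, B) = (-2 - 3)/(B + K) = -5/(B + K))
(1798 + h(v(-2, -5), 2)*(-159))/(-6512 + ((16645 - 12579) - 4297)) = (1798 - 5/(-5 - 2)*(-159))/(-6512 + ((16645 - 12579) - 4297)) = (1798 - 5/(-7)*(-159))/(-6512 + (4066 - 4297)) = (1798 - 5*(-⅐)*(-159))/(-6512 - 231) = (1798 + (5/7)*(-159))/(-6743) = (1798 - 795/7)*(-1/6743) = (11791/7)*(-1/6743) = -11791/47201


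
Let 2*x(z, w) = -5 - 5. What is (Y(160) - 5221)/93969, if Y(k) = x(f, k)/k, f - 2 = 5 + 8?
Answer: -55691/1002336 ≈ -0.055561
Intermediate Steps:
f = 15 (f = 2 + (5 + 8) = 2 + 13 = 15)
x(z, w) = -5 (x(z, w) = (-5 - 5)/2 = (½)*(-10) = -5)
Y(k) = -5/k
(Y(160) - 5221)/93969 = (-5/160 - 5221)/93969 = (-5*1/160 - 5221)*(1/93969) = (-1/32 - 5221)*(1/93969) = -167073/32*1/93969 = -55691/1002336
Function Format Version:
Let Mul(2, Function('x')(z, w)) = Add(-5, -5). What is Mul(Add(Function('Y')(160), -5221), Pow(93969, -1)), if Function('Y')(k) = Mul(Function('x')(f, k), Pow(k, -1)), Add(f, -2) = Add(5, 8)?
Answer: Rational(-55691, 1002336) ≈ -0.055561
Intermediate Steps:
f = 15 (f = Add(2, Add(5, 8)) = Add(2, 13) = 15)
Function('x')(z, w) = -5 (Function('x')(z, w) = Mul(Rational(1, 2), Add(-5, -5)) = Mul(Rational(1, 2), -10) = -5)
Function('Y')(k) = Mul(-5, Pow(k, -1))
Mul(Add(Function('Y')(160), -5221), Pow(93969, -1)) = Mul(Add(Mul(-5, Pow(160, -1)), -5221), Pow(93969, -1)) = Mul(Add(Mul(-5, Rational(1, 160)), -5221), Rational(1, 93969)) = Mul(Add(Rational(-1, 32), -5221), Rational(1, 93969)) = Mul(Rational(-167073, 32), Rational(1, 93969)) = Rational(-55691, 1002336)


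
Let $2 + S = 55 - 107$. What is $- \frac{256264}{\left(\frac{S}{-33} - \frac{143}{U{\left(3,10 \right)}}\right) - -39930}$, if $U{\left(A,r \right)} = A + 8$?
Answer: $- \frac{2818904}{439105} \approx -6.4197$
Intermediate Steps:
$S = -54$ ($S = -2 + \left(55 - 107\right) = -2 - 52 = -54$)
$U{\left(A,r \right)} = 8 + A$
$- \frac{256264}{\left(\frac{S}{-33} - \frac{143}{U{\left(3,10 \right)}}\right) - -39930} = - \frac{256264}{\left(- \frac{54}{-33} - \frac{143}{8 + 3}\right) - -39930} = - \frac{256264}{\left(\left(-54\right) \left(- \frac{1}{33}\right) - \frac{143}{11}\right) + 39930} = - \frac{256264}{\left(\frac{18}{11} - 13\right) + 39930} = - \frac{256264}{- \frac{125}{11} + 39930} = - \frac{256264}{\frac{439105}{11}} = \left(-256264\right) \frac{11}{439105} = - \frac{2818904}{439105}$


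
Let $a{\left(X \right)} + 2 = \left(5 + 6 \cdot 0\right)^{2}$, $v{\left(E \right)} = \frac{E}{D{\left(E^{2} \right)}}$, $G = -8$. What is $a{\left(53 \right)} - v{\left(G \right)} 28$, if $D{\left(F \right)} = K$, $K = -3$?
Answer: $- \frac{155}{3} \approx -51.667$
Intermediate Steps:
$D{\left(F \right)} = -3$
$v{\left(E \right)} = - \frac{E}{3}$ ($v{\left(E \right)} = \frac{E}{-3} = E \left(- \frac{1}{3}\right) = - \frac{E}{3}$)
$a{\left(X \right)} = 23$ ($a{\left(X \right)} = -2 + \left(5 + 6 \cdot 0\right)^{2} = -2 + \left(5 + 0\right)^{2} = -2 + 5^{2} = -2 + 25 = 23$)
$a{\left(53 \right)} - v{\left(G \right)} 28 = 23 - \left(- \frac{1}{3}\right) \left(-8\right) 28 = 23 - \frac{8}{3} \cdot 28 = 23 - \frac{224}{3} = - \frac{155}{3}$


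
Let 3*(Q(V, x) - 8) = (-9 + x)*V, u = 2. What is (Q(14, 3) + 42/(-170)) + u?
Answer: -1551/85 ≈ -18.247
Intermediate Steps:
Q(V, x) = 8 + V*(-9 + x)/3 (Q(V, x) = 8 + ((-9 + x)*V)/3 = 8 + (V*(-9 + x))/3 = 8 + V*(-9 + x)/3)
(Q(14, 3) + 42/(-170)) + u = ((8 - 3*14 + (1/3)*14*3) + 42/(-170)) + 2 = ((8 - 42 + 14) + 42*(-1/170)) + 2 = (-20 - 21/85) + 2 = -1721/85 + 2 = -1551/85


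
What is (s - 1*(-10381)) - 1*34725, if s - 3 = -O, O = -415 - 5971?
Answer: -17955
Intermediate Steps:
O = -6386
s = 6389 (s = 3 - 1*(-6386) = 3 + 6386 = 6389)
(s - 1*(-10381)) - 1*34725 = (6389 - 1*(-10381)) - 1*34725 = (6389 + 10381) - 34725 = 16770 - 34725 = -17955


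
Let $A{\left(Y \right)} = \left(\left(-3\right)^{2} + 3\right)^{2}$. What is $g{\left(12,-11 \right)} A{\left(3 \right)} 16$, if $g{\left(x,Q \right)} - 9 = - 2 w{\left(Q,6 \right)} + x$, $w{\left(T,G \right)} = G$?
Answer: $20736$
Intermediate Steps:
$A{\left(Y \right)} = 144$ ($A{\left(Y \right)} = \left(9 + 3\right)^{2} = 12^{2} = 144$)
$g{\left(x,Q \right)} = -3 + x$ ($g{\left(x,Q \right)} = 9 + \left(\left(-2\right) 6 + x\right) = 9 + \left(-12 + x\right) = -3 + x$)
$g{\left(12,-11 \right)} A{\left(3 \right)} 16 = \left(-3 + 12\right) 144 \cdot 16 = 9 \cdot 144 \cdot 16 = 1296 \cdot 16 = 20736$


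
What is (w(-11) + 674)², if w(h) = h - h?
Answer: 454276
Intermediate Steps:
w(h) = 0
(w(-11) + 674)² = (0 + 674)² = 674² = 454276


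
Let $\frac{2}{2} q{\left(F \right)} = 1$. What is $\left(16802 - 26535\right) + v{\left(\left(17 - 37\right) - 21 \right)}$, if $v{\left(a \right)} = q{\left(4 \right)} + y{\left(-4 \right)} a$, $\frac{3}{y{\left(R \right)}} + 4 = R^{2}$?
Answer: $- \frac{38969}{4} \approx -9742.3$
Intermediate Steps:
$q{\left(F \right)} = 1$
$y{\left(R \right)} = \frac{3}{-4 + R^{2}}$
$v{\left(a \right)} = 1 + \frac{a}{4}$ ($v{\left(a \right)} = 1 + \frac{3}{-4 + \left(-4\right)^{2}} a = 1 + \frac{3}{-4 + 16} a = 1 + \frac{3}{12} a = 1 + 3 \cdot \frac{1}{12} a = 1 + \frac{a}{4}$)
$\left(16802 - 26535\right) + v{\left(\left(17 - 37\right) - 21 \right)} = \left(16802 - 26535\right) + \left(1 + \frac{\left(17 - 37\right) - 21}{4}\right) = -9733 + \left(1 + \frac{-20 - 21}{4}\right) = -9733 + \left(1 + \frac{1}{4} \left(-41\right)\right) = -9733 + \left(1 - \frac{41}{4}\right) = -9733 - \frac{37}{4} = - \frac{38969}{4}$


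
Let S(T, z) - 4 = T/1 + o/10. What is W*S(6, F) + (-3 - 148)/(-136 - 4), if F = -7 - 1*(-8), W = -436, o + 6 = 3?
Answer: -591937/140 ≈ -4228.1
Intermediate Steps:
o = -3 (o = -6 + 3 = -3)
F = 1 (F = -7 + 8 = 1)
S(T, z) = 37/10 + T (S(T, z) = 4 + (T/1 - 3/10) = 4 + (T*1 - 3*⅒) = 4 + (T - 3/10) = 4 + (-3/10 + T) = 37/10 + T)
W*S(6, F) + (-3 - 148)/(-136 - 4) = -436*(37/10 + 6) + (-3 - 148)/(-136 - 4) = -436*97/10 - 151/(-140) = -21146/5 - 151*(-1/140) = -21146/5 + 151/140 = -591937/140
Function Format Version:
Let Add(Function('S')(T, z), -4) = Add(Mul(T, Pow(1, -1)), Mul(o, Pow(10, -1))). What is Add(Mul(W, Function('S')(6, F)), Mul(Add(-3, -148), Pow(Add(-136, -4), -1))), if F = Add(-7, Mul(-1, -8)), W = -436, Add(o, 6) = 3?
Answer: Rational(-591937, 140) ≈ -4228.1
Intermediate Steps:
o = -3 (o = Add(-6, 3) = -3)
F = 1 (F = Add(-7, 8) = 1)
Function('S')(T, z) = Add(Rational(37, 10), T) (Function('S')(T, z) = Add(4, Add(Mul(T, Pow(1, -1)), Mul(-3, Pow(10, -1)))) = Add(4, Add(Mul(T, 1), Mul(-3, Rational(1, 10)))) = Add(4, Add(T, Rational(-3, 10))) = Add(4, Add(Rational(-3, 10), T)) = Add(Rational(37, 10), T))
Add(Mul(W, Function('S')(6, F)), Mul(Add(-3, -148), Pow(Add(-136, -4), -1))) = Add(Mul(-436, Add(Rational(37, 10), 6)), Mul(Add(-3, -148), Pow(Add(-136, -4), -1))) = Add(Mul(-436, Rational(97, 10)), Mul(-151, Pow(-140, -1))) = Add(Rational(-21146, 5), Mul(-151, Rational(-1, 140))) = Add(Rational(-21146, 5), Rational(151, 140)) = Rational(-591937, 140)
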